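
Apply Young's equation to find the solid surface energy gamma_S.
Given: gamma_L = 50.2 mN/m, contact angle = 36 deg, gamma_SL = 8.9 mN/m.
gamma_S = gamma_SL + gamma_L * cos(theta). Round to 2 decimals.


theta_rad = 36 * pi/180 = 0.628319
gamma_S = 8.9 + 50.2 * cos(0.628319)
= 49.51 mN/m

49.51


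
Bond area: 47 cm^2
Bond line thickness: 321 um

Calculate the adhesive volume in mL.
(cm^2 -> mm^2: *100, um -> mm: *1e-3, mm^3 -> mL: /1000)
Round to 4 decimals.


V = 47*100 * 321*1e-3 / 1000
= 1.5087 mL

1.5087


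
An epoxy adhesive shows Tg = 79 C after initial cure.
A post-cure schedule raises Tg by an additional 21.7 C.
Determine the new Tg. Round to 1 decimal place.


New Tg = 79 + 21.7
= 100.7 C

100.7


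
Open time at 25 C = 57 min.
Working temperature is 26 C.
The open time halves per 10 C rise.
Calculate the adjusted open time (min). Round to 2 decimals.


factor = 2^((26 - 25) / 10) = 1.0718
ot = 57 / 1.0718 = 53.18 min

53.18


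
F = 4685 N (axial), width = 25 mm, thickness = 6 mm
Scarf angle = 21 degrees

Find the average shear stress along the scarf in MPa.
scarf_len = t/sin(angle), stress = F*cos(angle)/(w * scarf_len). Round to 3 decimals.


scarf_len = 6/sin(21 deg) = 16.7426
cos(21 deg) = 0.933580
stress = 4685*0.933580/(25*16.7426) = 10.450 MPa

10.450


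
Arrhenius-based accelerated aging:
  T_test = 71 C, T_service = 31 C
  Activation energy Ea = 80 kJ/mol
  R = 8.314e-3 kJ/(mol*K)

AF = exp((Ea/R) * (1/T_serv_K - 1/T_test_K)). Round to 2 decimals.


T_test_K = 344.15, T_serv_K = 304.15
AF = exp((80/8.314e-3) * (1/304.15 - 1/344.15))
= 39.53

39.53


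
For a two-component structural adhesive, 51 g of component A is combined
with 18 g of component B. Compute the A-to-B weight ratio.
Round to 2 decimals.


Weight ratio A:B = 51 / 18
= 2.83

2.83


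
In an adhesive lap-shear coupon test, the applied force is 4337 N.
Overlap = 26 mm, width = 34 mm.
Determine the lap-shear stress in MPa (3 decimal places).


stress = F / (overlap * width)
= 4337 / (26 * 34)
= 4.906 MPa

4.906


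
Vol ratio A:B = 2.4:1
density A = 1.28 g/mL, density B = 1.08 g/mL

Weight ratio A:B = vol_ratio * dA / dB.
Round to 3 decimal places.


Weight ratio = 2.4 * 1.28 / 1.08
= 2.844

2.844


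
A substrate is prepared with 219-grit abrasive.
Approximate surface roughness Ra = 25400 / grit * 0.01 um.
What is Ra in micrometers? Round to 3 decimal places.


Ra = 25400 / 219 * 0.01 = 1.160 um

1.160


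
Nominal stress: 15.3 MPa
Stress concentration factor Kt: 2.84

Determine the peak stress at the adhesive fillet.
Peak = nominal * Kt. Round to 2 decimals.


Peak stress = 15.3 * 2.84
= 43.45 MPa

43.45


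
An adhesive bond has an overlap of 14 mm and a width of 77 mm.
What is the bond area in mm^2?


Bond area = overlap * width
= 14 * 77
= 1078 mm^2

1078


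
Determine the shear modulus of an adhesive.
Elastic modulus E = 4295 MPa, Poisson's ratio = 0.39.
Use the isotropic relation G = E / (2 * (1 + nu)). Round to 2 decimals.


G = 4295 / (2*(1+0.39)) = 4295 / 2.78
= 1544.96 MPa

1544.96


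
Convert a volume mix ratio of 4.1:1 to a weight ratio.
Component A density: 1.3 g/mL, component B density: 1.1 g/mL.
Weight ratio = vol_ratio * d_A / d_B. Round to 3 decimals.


= 4.1 * 1.3 / 1.1 = 4.845

4.845


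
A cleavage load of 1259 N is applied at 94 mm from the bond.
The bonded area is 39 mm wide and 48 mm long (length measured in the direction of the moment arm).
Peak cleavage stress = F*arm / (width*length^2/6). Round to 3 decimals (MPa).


Moment = 1259 * 94 = 118346 N*mm
Section modulus = 39 * 2304 / 6 = 89856 / 6 mm^3
Stress = 118346 / (89856 / 6) = 710076 / 89856
= 7.902 MPa

7.902


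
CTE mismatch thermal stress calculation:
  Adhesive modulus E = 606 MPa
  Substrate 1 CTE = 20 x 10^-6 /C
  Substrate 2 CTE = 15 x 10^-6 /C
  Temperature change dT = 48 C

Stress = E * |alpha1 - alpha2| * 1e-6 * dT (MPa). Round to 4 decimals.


delta_alpha = |20 - 15| = 5 x 10^-6/C
Stress = 606 * 5e-6 * 48
= 0.1454 MPa

0.1454


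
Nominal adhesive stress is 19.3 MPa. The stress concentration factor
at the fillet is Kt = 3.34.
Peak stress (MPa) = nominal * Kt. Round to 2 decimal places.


Peak = 19.3 * 3.34 = 64.46 MPa

64.46


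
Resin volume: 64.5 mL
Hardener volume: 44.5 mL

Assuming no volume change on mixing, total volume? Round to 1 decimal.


V_total = 64.5 + 44.5 = 109.0 mL

109.0


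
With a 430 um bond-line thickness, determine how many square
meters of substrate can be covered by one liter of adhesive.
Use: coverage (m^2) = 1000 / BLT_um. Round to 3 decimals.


Coverage = 1000 / 430 = 2.326 m^2

2.326


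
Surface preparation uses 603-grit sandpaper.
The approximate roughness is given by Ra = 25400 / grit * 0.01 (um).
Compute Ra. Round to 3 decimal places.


Ra = 25400 / 603 * 0.01
= 254 / 603
= 0.421 um

0.421


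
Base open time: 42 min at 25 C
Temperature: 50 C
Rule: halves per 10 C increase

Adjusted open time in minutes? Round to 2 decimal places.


Acceleration = 2^((50-25)/10) = 5.6569
Open time = 42 / 5.6569 = 7.42 min

7.42


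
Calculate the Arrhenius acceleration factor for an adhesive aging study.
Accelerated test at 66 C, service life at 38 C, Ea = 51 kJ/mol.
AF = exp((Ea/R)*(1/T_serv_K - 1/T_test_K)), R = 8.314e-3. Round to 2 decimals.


T_test = 339.15 K, T_serv = 311.15 K
Ea/R = 51 / 0.008314 = 6134.23
AF = exp(6134.23 * (1/311.15 - 1/339.15))
= 5.09

5.09


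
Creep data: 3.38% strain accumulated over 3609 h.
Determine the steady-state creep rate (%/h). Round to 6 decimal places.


Rate = 3.38 / 3609 = 0.000937 %/h

0.000937


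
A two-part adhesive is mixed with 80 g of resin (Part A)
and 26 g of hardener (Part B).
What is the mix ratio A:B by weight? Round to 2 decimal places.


Mix ratio = mass_A / mass_B
= 80 / 26
= 3.08

3.08


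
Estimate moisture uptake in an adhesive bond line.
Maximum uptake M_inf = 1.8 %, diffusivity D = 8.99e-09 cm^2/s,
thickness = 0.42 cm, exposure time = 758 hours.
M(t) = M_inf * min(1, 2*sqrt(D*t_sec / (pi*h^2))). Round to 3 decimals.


Convert time: 758 h = 2728800 s
ratio = min(1, 2*sqrt(8.99e-09*2728800/(pi*0.42^2)))
= 0.420796
M(t) = 1.8 * 0.420796 = 0.757%

0.757


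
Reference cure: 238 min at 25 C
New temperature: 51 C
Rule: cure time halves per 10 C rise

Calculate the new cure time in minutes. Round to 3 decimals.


factor = 2^((51-25)/10) = 6.0629
t_new = 238 / 6.0629 = 39.255 min

39.255


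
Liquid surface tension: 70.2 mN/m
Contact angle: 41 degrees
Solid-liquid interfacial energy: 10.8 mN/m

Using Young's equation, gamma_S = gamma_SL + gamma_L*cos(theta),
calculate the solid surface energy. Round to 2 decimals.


gamma_S = 10.8 + 70.2 * cos(41)
= 63.78 mN/m

63.78


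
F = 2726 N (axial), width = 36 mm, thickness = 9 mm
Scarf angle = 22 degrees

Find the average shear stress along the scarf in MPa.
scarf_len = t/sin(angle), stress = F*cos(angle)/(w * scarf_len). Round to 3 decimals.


scarf_len = 9/sin(22 deg) = 24.0252
cos(22 deg) = 0.927184
stress = 2726*0.927184/(36*24.0252) = 2.922 MPa

2.922


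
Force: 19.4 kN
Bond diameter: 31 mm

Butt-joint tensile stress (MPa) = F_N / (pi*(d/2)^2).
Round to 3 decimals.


F_N = 19.4 * 1000 = 19400.0 N
A = pi*(15.5)^2 = 754.7676 mm^2
stress = 19400.0 / 754.7676 = 25.703 MPa

25.703


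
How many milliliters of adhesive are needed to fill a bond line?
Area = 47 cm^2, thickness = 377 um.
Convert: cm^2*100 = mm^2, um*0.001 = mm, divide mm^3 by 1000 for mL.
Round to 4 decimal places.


= (47 * 100) * (377 * 0.001) / 1000
= 1.7719 mL

1.7719


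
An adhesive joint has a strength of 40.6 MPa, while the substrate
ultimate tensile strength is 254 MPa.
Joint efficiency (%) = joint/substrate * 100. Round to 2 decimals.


Efficiency = 40.6 / 254 * 100
= 15.98%

15.98


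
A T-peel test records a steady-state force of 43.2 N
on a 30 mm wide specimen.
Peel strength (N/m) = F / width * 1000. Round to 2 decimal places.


Peel strength = 43.2 / 30 * 1000
= 1440.00 N/m

1440.00


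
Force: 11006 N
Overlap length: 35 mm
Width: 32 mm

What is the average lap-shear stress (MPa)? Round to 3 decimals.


Average shear stress = F / (overlap * width)
= 11006 / (35 * 32)
= 9.827 MPa

9.827


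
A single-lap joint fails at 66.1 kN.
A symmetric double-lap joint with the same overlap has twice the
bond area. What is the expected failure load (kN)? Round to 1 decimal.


Double-lap load = 2 * 66.1 = 132.2 kN

132.2


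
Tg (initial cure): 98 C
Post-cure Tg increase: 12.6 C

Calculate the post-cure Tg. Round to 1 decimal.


Post-cure Tg = 98 + 12.6 = 110.6 C

110.6


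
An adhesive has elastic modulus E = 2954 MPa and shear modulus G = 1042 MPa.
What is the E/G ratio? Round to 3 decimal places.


E/G = 2954 / 1042 = 2.835

2.835


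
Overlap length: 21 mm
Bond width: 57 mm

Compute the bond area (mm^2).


Bond area = 21 * 57 = 1197 mm^2

1197


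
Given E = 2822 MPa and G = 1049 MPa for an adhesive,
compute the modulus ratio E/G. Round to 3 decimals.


E/G ratio = 2822 / 1049 = 2.690

2.690


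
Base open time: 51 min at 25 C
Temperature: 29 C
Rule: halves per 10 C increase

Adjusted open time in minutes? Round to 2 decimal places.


Acceleration = 2^((29-25)/10) = 1.3195
Open time = 51 / 1.3195 = 38.65 min

38.65


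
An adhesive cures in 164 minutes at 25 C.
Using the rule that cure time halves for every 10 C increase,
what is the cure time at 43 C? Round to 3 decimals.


Factor = 2^((43 - 25) / 10) = 3.4822
Cure time = 164 / 3.4822
= 47.097 minutes

47.097


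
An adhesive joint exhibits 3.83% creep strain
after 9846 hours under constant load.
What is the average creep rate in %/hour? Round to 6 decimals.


Creep rate = strain / time
= 3.83 / 9846
= 0.000389 %/h

0.000389


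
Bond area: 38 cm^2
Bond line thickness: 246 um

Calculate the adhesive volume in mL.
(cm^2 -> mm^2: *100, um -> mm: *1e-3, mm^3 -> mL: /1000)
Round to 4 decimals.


V = 38*100 * 246*1e-3 / 1000
= 0.9348 mL

0.9348


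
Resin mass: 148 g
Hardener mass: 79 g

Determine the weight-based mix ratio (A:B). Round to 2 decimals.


Ratio = 148 / 79 = 1.87

1.87


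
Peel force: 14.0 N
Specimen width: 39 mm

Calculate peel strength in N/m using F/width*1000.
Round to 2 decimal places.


Peel strength = 14.0 / 39 * 1000 = 358.97 N/m

358.97


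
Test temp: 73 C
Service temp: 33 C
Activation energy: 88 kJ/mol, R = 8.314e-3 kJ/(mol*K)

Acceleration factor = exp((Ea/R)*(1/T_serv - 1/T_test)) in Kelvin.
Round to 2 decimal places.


AF = exp((88/0.008314)*(1/306.15 - 1/346.15))
= 54.33

54.33


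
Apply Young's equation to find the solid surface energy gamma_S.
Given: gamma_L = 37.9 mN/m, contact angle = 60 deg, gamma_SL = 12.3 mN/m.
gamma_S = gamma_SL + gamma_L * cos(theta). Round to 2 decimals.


theta_rad = 60 * pi/180 = 1.047198
gamma_S = 12.3 + 37.9 * cos(1.047198)
= 31.25 mN/m

31.25


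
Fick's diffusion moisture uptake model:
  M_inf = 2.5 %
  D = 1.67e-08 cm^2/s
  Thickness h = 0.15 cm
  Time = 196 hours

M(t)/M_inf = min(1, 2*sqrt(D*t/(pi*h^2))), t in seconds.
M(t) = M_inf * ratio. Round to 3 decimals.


t_sec = 196 * 3600 = 705600
ratio = 2*sqrt(1.67e-08*705600/(pi*0.15^2))
= min(1, 0.816585)
= 0.816585
M(t) = 2.5 * 0.816585 = 2.041 %

2.041


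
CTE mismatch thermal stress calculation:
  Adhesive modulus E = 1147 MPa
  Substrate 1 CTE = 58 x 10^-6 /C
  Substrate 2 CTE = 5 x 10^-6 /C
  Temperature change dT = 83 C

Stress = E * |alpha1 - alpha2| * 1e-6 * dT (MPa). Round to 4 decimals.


delta_alpha = |58 - 5| = 53 x 10^-6/C
Stress = 1147 * 53e-6 * 83
= 5.0457 MPa

5.0457


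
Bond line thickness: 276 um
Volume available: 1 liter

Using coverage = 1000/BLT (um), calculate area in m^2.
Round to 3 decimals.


1 L = 1e6 mm^3, thickness = 276 um = 0.276 mm
Area = 1e6 / 0.276 mm^2 = (1e6 / 0.276) / 1e6 m^2 = 1000 / 276 m^2
= 3.623 m^2

3.623


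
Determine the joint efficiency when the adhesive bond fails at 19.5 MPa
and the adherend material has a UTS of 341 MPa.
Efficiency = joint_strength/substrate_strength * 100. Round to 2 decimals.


Joint efficiency = 19.5 / 341 * 100
= 5.72%

5.72


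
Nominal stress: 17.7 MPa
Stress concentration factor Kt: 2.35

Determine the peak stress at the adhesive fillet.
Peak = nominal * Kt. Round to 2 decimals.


Peak stress = 17.7 * 2.35
= 41.60 MPa

41.60


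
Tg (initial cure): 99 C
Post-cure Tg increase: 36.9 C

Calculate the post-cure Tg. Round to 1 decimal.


Post-cure Tg = 99 + 36.9 = 135.9 C

135.9


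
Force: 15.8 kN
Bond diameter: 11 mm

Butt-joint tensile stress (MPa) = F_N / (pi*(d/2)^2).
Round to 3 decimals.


F_N = 15.8 * 1000 = 15800.0 N
A = pi*(5.5)^2 = 95.0332 mm^2
stress = 15800.0 / 95.0332 = 166.258 MPa

166.258


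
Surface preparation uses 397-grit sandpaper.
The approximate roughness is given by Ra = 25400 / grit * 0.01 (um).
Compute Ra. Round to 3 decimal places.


Ra = 25400 / 397 * 0.01
= 254 / 397
= 0.640 um

0.640


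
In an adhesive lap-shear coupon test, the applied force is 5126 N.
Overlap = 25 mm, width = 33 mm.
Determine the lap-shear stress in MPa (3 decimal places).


stress = F / (overlap * width)
= 5126 / (25 * 33)
= 6.213 MPa

6.213


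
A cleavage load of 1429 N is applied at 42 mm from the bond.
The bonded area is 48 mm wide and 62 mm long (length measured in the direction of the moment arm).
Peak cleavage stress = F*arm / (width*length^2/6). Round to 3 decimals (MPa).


Moment = 1429 * 42 = 60018 N*mm
Section modulus = 48 * 3844 / 6 = 184512 / 6 mm^3
Stress = 60018 / (184512 / 6) = 360108 / 184512
= 1.952 MPa

1.952


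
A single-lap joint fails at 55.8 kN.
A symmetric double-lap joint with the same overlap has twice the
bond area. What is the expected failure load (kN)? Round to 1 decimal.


Double-lap load = 2 * 55.8 = 111.6 kN

111.6


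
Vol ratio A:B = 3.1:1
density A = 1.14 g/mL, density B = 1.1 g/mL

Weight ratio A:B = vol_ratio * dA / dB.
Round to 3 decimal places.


Weight ratio = 3.1 * 1.14 / 1.1
= 3.213

3.213


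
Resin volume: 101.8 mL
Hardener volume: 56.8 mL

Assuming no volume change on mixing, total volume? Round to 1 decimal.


V_total = 101.8 + 56.8 = 158.6 mL

158.6


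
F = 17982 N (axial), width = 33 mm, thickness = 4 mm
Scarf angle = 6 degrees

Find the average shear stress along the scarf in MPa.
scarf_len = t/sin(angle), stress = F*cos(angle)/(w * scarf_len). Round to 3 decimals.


scarf_len = 4/sin(6 deg) = 38.2671
cos(6 deg) = 0.994522
stress = 17982*0.994522/(33*38.2671) = 14.162 MPa

14.162


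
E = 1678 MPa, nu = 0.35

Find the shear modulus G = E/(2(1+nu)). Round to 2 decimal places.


G = 1678 / (2 * 1.35)
= 621.48 MPa

621.48


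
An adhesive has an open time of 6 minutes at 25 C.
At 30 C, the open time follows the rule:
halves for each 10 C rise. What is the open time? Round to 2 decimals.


Factor = 2^((30-25)/10) = 1.4142
Open time = 6 / 1.4142 = 4.24 min

4.24


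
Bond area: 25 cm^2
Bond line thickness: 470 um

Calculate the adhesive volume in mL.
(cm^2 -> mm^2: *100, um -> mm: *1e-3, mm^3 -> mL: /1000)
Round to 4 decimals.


V = 25*100 * 470*1e-3 / 1000
= 1.1750 mL

1.1750


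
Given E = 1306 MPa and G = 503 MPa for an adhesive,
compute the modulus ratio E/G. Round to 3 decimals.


E/G ratio = 1306 / 503 = 2.596

2.596


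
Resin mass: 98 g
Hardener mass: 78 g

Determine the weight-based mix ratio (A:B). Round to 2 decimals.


Ratio = 98 / 78 = 1.26

1.26


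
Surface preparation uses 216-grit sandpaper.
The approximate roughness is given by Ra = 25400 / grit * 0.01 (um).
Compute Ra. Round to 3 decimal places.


Ra = 25400 / 216 * 0.01
= 254 / 216
= 1.176 um

1.176


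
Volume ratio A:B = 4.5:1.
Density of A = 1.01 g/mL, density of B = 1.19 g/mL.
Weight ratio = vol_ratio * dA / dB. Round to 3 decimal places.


Wt ratio = 4.5 * 1.01 / 1.19
= 3.819

3.819


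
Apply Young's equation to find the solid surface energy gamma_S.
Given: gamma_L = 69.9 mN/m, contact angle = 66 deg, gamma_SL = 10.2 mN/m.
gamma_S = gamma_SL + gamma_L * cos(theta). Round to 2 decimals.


theta_rad = 66 * pi/180 = 1.151917
gamma_S = 10.2 + 69.9 * cos(1.151917)
= 38.63 mN/m

38.63


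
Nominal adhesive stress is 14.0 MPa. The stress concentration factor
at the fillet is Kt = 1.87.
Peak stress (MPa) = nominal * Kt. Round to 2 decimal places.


Peak = 14.0 * 1.87 = 26.18 MPa

26.18


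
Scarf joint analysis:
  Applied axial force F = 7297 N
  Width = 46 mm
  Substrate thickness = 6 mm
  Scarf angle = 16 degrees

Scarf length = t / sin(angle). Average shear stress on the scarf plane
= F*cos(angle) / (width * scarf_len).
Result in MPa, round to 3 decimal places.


Scarf length = 6 / sin(16 deg) = 21.7677 mm
cos(16 deg) = 0.961262
Shear = 7297 * 0.961262 / (46 * 21.7677)
= 7.005 MPa

7.005


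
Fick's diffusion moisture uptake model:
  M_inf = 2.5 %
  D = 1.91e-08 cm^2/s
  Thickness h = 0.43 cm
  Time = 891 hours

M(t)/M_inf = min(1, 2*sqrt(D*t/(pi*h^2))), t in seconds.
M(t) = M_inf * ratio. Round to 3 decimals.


t_sec = 891 * 3600 = 3207600
ratio = 2*sqrt(1.91e-08*3207600/(pi*0.43^2))
= min(1, 0.649521)
= 0.649521
M(t) = 2.5 * 0.649521 = 1.624 %

1.624


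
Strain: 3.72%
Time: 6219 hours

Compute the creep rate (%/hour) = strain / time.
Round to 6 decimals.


Creep rate = 3.72 / 6219
= 0.000598 %/h

0.000598


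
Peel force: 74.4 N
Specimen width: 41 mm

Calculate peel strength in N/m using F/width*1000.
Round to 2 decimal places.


Peel strength = 74.4 / 41 * 1000 = 1814.63 N/m

1814.63


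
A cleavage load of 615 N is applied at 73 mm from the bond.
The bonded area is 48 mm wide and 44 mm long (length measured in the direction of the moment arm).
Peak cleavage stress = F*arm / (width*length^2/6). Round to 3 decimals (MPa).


Moment = 615 * 73 = 44895 N*mm
Section modulus = 48 * 1936 / 6 = 92928 / 6 mm^3
Stress = 44895 / (92928 / 6) = 269370 / 92928
= 2.899 MPa

2.899


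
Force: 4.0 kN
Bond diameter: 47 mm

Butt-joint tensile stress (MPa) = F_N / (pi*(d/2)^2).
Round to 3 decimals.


F_N = 4.0 * 1000 = 4000.0 N
A = pi*(23.5)^2 = 1734.9445 mm^2
stress = 4000.0 / 1734.9445 = 2.306 MPa

2.306


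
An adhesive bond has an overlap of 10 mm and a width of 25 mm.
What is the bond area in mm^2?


Bond area = overlap * width
= 10 * 25
= 250 mm^2

250


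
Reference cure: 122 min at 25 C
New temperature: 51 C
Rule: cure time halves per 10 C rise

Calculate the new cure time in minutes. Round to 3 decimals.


factor = 2^((51-25)/10) = 6.0629
t_new = 122 / 6.0629 = 20.122 min

20.122


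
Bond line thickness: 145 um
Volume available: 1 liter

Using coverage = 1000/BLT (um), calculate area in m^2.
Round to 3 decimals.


1 L = 1e6 mm^3, thickness = 145 um = 0.145 mm
Area = 1e6 / 0.145 mm^2 = (1e6 / 0.145) / 1e6 m^2 = 1000 / 145 m^2
= 6.897 m^2

6.897


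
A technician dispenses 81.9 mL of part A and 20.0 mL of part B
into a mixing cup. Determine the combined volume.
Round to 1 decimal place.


Combined volume = 81.9 + 20.0
= 101.9 mL

101.9


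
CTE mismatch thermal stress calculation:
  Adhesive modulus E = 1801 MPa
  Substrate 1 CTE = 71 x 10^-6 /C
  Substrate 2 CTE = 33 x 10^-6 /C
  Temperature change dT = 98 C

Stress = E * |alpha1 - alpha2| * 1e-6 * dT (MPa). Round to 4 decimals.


delta_alpha = |71 - 33| = 38 x 10^-6/C
Stress = 1801 * 38e-6 * 98
= 6.7069 MPa

6.7069


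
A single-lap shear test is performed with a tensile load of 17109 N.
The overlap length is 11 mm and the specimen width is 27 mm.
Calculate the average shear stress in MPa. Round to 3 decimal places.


Shear stress = F / (overlap * width)
= 17109 / (11 * 27)
= 17109 / 297
= 57.606 MPa

57.606


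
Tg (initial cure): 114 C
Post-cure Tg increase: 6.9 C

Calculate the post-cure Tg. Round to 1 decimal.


Post-cure Tg = 114 + 6.9 = 120.9 C

120.9


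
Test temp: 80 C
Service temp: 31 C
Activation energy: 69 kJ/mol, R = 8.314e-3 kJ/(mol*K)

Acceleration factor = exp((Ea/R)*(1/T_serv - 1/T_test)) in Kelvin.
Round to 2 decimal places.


AF = exp((69/0.008314)*(1/304.15 - 1/353.15))
= 44.08

44.08


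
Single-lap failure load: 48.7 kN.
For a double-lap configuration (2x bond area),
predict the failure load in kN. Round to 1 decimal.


Failure load = 48.7 * 2 = 97.4 kN

97.4


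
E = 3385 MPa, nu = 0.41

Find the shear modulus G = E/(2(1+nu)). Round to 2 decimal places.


G = 3385 / (2 * 1.41)
= 1200.35 MPa

1200.35


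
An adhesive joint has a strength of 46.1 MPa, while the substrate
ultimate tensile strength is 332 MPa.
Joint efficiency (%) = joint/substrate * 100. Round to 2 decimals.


Efficiency = 46.1 / 332 * 100
= 13.89%

13.89


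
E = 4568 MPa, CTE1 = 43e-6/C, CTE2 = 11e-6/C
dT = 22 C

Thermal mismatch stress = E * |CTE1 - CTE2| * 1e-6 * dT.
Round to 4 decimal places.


= 4568 * 32e-6 * 22
= 3.2159 MPa

3.2159


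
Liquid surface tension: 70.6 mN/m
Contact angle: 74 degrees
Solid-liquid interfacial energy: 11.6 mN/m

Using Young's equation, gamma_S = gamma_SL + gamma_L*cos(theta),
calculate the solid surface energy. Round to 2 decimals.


gamma_S = 11.6 + 70.6 * cos(74)
= 31.06 mN/m

31.06


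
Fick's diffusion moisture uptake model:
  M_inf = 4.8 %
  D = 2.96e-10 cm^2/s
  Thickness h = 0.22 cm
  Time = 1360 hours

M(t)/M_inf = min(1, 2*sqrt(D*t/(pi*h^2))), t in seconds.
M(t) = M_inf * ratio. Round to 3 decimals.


t_sec = 1360 * 3600 = 4896000
ratio = 2*sqrt(2.96e-10*4896000/(pi*0.22^2))
= min(1, 0.195254)
= 0.195254
M(t) = 4.8 * 0.195254 = 0.937 %

0.937


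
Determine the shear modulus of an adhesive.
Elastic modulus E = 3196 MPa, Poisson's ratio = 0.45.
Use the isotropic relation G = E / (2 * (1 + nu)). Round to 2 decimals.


G = 3196 / (2*(1+0.45)) = 3196 / 2.90
= 1102.07 MPa

1102.07


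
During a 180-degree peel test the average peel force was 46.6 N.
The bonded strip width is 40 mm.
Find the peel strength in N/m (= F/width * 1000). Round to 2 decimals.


Peel strength = F/width * 1000
= 46.6 / 40 * 1000
= 1165.00 N/m

1165.00


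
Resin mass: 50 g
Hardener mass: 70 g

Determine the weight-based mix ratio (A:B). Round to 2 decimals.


Ratio = 50 / 70 = 0.71

0.71


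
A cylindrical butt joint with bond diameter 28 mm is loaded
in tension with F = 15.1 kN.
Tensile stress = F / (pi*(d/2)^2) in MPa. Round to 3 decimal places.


Area = pi * (28/2)^2 = 615.7522 mm^2
Stress = 15.1*1000 / 615.7522
= 24.523 MPa

24.523


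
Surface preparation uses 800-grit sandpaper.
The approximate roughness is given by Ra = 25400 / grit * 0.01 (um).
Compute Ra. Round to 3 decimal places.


Ra = 25400 / 800 * 0.01
= 254 / 800
= 0.318 um

0.318


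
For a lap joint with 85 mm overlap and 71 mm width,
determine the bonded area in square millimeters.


Area = 85 * 71 = 6035 mm^2

6035


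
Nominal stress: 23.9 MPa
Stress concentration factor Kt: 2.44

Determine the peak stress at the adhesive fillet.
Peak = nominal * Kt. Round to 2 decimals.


Peak stress = 23.9 * 2.44
= 58.32 MPa

58.32


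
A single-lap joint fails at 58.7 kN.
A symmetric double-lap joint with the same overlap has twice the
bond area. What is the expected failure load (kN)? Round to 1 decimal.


Double-lap load = 2 * 58.7 = 117.4 kN

117.4


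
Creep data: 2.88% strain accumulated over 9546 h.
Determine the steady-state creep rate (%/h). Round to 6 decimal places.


Rate = 2.88 / 9546 = 0.000302 %/h

0.000302


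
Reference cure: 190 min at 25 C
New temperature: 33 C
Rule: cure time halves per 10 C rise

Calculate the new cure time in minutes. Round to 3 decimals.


factor = 2^((33-25)/10) = 1.7411
t_new = 190 / 1.7411 = 109.126 min

109.126


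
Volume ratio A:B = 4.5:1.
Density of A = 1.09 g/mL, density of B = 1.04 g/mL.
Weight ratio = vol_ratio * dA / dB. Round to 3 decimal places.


Wt ratio = 4.5 * 1.09 / 1.04
= 4.716

4.716


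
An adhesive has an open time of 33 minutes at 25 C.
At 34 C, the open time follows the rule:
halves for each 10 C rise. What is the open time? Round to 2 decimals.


Factor = 2^((34-25)/10) = 1.8661
Open time = 33 / 1.8661 = 17.68 min

17.68


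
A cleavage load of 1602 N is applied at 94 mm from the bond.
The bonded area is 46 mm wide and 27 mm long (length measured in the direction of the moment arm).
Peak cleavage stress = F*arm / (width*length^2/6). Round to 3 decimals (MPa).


Moment = 1602 * 94 = 150588 N*mm
Section modulus = 46 * 729 / 6 = 33534 / 6 mm^3
Stress = 150588 / (33534 / 6) = 903528 / 33534
= 26.944 MPa

26.944


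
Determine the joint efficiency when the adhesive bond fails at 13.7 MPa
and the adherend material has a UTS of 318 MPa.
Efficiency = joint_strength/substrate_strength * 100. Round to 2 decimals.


Joint efficiency = 13.7 / 318 * 100
= 4.31%

4.31


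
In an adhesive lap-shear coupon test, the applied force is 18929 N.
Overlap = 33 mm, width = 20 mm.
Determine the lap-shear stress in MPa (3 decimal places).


stress = F / (overlap * width)
= 18929 / (33 * 20)
= 28.680 MPa

28.680


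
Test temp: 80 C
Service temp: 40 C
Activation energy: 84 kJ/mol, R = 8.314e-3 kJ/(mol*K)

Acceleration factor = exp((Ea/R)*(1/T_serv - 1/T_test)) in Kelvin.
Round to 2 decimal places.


AF = exp((84/0.008314)*(1/313.15 - 1/353.15))
= 38.64

38.64


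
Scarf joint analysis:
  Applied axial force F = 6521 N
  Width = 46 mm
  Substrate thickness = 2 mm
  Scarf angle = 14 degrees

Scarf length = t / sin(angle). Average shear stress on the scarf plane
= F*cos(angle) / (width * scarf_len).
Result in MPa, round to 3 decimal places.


Scarf length = 2 / sin(14 deg) = 8.2671 mm
cos(14 deg) = 0.970296
Shear = 6521 * 0.970296 / (46 * 8.2671)
= 16.638 MPa

16.638


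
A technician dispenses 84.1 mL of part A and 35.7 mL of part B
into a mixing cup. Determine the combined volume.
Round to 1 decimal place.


Combined volume = 84.1 + 35.7
= 119.8 mL

119.8


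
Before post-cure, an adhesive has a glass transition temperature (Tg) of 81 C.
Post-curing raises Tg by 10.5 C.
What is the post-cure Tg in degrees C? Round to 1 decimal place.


Tg_post = Tg_base + delta_Tg
= 81 + 10.5
= 91.5 C

91.5


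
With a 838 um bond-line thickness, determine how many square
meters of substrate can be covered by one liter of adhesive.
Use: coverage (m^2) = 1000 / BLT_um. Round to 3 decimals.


Coverage = 1000 / 838 = 1.193 m^2

1.193


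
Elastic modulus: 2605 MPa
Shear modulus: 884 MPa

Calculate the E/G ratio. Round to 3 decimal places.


E / G = 2605 / 884 = 2.947

2.947


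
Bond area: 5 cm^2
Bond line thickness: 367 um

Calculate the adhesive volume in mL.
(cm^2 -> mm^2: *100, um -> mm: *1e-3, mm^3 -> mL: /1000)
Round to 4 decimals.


V = 5*100 * 367*1e-3 / 1000
= 0.1835 mL

0.1835


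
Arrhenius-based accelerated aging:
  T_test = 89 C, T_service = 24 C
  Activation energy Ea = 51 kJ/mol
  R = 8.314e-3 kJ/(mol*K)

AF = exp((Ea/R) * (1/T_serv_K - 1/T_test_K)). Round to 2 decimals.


T_test_K = 362.15, T_serv_K = 297.15
AF = exp((51/8.314e-3) * (1/297.15 - 1/362.15))
= 40.66

40.66


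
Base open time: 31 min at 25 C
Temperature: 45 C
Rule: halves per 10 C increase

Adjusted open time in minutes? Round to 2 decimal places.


Acceleration = 2^((45-25)/10) = 4.0000
Open time = 31 / 4.0000 = 7.75 min

7.75


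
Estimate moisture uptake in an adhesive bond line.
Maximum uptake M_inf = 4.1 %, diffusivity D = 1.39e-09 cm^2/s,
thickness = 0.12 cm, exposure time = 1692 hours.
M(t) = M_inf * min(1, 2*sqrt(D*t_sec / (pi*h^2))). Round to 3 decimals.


Convert time: 1692 h = 6091200 s
ratio = min(1, 2*sqrt(1.39e-09*6091200/(pi*0.12^2)))
= 0.865232
M(t) = 4.1 * 0.865232 = 3.547%

3.547


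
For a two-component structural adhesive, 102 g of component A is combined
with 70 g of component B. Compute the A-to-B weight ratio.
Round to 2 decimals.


Weight ratio A:B = 102 / 70
= 1.46

1.46


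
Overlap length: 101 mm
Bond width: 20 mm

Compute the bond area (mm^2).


Bond area = 101 * 20 = 2020 mm^2

2020


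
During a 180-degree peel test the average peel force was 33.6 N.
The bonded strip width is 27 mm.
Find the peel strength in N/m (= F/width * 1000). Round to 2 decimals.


Peel strength = F/width * 1000
= 33.6 / 27 * 1000
= 1244.44 N/m

1244.44


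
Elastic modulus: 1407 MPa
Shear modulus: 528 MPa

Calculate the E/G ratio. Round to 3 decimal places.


E / G = 1407 / 528 = 2.665

2.665


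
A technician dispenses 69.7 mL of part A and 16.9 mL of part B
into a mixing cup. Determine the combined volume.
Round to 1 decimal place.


Combined volume = 69.7 + 16.9
= 86.6 mL

86.6


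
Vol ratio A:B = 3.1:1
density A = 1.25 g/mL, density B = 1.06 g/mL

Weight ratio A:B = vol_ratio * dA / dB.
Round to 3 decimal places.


Weight ratio = 3.1 * 1.25 / 1.06
= 3.656

3.656


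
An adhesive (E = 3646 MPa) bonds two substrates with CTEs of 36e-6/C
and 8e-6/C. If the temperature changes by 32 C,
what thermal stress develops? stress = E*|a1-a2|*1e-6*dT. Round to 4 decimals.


Stress = 3646 * |36 - 8| * 1e-6 * 32
= 3.2668 MPa

3.2668


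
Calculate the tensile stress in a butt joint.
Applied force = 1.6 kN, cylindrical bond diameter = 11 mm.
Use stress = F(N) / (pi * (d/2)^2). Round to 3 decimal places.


A = pi * 5.5^2 = 95.0332 mm^2
sigma = 1600.0 / 95.0332 = 16.836 MPa

16.836


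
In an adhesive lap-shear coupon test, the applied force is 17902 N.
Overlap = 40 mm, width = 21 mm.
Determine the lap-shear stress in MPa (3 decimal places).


stress = F / (overlap * width)
= 17902 / (40 * 21)
= 21.312 MPa

21.312


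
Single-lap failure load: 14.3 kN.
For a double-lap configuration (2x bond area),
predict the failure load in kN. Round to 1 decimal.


Failure load = 14.3 * 2 = 28.6 kN

28.6


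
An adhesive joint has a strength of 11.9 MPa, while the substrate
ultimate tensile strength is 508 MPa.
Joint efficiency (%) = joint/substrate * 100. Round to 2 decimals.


Efficiency = 11.9 / 508 * 100
= 2.34%

2.34


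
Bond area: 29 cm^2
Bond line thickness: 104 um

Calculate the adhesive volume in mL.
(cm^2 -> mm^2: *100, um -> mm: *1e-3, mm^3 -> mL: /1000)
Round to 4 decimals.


V = 29*100 * 104*1e-3 / 1000
= 0.3016 mL

0.3016


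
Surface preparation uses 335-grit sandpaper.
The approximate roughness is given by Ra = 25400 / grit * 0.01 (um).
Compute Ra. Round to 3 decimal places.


Ra = 25400 / 335 * 0.01
= 254 / 335
= 0.758 um

0.758


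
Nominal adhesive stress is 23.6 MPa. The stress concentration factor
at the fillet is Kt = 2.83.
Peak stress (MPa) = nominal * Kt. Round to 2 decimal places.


Peak = 23.6 * 2.83 = 66.79 MPa

66.79


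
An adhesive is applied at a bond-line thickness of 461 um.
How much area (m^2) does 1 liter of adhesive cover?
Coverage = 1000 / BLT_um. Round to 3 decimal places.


Coverage = 1000 / 461 = 2.169 m^2

2.169


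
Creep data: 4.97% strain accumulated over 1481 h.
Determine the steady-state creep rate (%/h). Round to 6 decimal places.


Rate = 4.97 / 1481 = 0.003356 %/h

0.003356


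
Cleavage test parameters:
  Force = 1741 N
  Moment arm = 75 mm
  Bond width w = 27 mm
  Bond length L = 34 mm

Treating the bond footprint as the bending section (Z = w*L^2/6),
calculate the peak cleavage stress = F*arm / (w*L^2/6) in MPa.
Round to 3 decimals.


M = 1741 * 75 = 130575 N*mm
Z = 27 * 34^2 / 6 = 31212 / 6 mm^3
sigma = M / Z = 6 * 130575 / 31212 = 783450 / 31212
= 25.101 MPa

25.101


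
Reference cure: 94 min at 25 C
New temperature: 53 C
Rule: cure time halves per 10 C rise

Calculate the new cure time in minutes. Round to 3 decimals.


factor = 2^((53-25)/10) = 6.9644
t_new = 94 / 6.9644 = 13.497 min

13.497


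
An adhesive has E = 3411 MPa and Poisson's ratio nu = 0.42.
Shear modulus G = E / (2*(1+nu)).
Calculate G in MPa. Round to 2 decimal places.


G = 3411 / (2*(1+0.42))
= 3411 / 2.84
= 1201.06 MPa

1201.06


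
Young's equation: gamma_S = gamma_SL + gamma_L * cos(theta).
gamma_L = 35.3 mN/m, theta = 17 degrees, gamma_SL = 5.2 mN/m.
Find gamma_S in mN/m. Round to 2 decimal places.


cos(17 deg) = 0.956305
gamma_S = 5.2 + 35.3 * 0.956305
= 38.96 mN/m

38.96


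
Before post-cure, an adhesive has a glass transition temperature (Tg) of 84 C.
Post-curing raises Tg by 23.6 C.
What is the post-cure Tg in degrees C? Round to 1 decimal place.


Tg_post = Tg_base + delta_Tg
= 84 + 23.6
= 107.6 C

107.6


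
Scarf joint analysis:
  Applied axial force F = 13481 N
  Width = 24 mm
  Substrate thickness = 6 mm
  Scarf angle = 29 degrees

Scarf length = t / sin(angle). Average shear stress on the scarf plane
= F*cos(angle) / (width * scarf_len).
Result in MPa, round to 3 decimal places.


Scarf length = 6 / sin(29 deg) = 12.3760 mm
cos(29 deg) = 0.874620
Shear = 13481 * 0.874620 / (24 * 12.3760)
= 39.696 MPa

39.696


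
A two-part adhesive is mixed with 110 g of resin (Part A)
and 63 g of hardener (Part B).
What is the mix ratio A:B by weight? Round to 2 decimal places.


Mix ratio = mass_A / mass_B
= 110 / 63
= 1.75

1.75


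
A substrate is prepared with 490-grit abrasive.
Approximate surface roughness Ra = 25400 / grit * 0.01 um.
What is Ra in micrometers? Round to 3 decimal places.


Ra = 25400 / 490 * 0.01 = 0.518 um

0.518


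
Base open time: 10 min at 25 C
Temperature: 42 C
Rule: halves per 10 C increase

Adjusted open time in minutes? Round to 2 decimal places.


Acceleration = 2^((42-25)/10) = 3.2490
Open time = 10 / 3.2490 = 3.08 min

3.08


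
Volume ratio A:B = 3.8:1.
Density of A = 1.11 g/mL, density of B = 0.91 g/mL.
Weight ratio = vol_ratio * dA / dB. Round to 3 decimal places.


Wt ratio = 3.8 * 1.11 / 0.91
= 4.635

4.635


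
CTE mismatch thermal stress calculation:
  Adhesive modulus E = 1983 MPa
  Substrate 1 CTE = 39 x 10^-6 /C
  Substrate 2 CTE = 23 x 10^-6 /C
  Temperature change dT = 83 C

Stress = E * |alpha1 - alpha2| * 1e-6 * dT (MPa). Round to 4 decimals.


delta_alpha = |39 - 23| = 16 x 10^-6/C
Stress = 1983 * 16e-6 * 83
= 2.6334 MPa

2.6334


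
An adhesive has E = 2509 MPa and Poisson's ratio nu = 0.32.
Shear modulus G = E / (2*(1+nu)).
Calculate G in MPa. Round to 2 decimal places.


G = 2509 / (2*(1+0.32))
= 2509 / 2.64
= 950.38 MPa

950.38


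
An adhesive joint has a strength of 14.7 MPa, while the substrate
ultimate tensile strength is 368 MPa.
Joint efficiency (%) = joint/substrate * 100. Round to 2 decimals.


Efficiency = 14.7 / 368 * 100
= 3.99%

3.99


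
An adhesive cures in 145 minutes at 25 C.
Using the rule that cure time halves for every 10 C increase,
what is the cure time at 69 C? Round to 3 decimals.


Factor = 2^((69 - 25) / 10) = 21.1121
Cure time = 145 / 21.1121
= 6.868 minutes

6.868


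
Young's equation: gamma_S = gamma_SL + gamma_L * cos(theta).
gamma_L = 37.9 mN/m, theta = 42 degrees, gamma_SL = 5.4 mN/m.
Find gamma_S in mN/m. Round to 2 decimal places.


cos(42 deg) = 0.743145
gamma_S = 5.4 + 37.9 * 0.743145
= 33.57 mN/m

33.57


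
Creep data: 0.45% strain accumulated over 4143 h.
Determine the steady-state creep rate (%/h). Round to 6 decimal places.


Rate = 0.45 / 4143 = 0.000109 %/h

0.000109


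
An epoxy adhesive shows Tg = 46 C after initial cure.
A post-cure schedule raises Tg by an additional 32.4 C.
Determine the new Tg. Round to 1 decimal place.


New Tg = 46 + 32.4
= 78.4 C

78.4


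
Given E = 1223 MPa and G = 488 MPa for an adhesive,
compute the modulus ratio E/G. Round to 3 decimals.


E/G ratio = 1223 / 488 = 2.506

2.506


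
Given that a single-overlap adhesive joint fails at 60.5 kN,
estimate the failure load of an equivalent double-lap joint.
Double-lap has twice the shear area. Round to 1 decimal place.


Double-lap factor = 2
Expected load = 60.5 * 2 = 121.0 kN

121.0


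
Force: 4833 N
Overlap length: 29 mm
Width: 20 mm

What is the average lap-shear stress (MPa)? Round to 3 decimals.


Average shear stress = F / (overlap * width)
= 4833 / (29 * 20)
= 8.333 MPa

8.333


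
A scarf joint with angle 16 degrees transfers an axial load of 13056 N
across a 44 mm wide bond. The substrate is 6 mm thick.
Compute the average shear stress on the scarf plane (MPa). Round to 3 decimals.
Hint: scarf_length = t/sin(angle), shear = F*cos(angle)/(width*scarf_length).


scarf_length = 6 / sin(16 deg) = 21.7677 mm
cos(16 deg) = 0.961262
shear stress = 13056 * 0.961262 / (44 * 21.7677)
= 13.103 MPa

13.103


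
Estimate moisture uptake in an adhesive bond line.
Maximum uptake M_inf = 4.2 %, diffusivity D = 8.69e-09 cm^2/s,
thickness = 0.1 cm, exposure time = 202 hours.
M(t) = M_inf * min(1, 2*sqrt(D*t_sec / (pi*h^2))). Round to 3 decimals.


Convert time: 202 h = 727200 s
ratio = min(1, 2*sqrt(8.69e-09*727200/(pi*0.1^2)))
= 0.896999
M(t) = 4.2 * 0.896999 = 3.767%

3.767


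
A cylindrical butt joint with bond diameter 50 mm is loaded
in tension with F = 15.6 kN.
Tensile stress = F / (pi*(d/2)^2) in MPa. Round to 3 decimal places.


Area = pi * (50/2)^2 = 1963.4954 mm^2
Stress = 15.6*1000 / 1963.4954
= 7.945 MPa

7.945


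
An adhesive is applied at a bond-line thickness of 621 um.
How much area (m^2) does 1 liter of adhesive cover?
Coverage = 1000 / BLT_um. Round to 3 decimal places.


Coverage = 1000 / 621 = 1.610 m^2

1.610


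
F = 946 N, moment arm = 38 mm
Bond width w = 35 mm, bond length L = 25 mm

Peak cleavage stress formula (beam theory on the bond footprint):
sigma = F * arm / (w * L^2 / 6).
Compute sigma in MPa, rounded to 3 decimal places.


sigma = (946 * 38) / (35 * 625 / 6)
= 35948 * 6 / 21875
= 215688 / 21875
= 9.860 MPa

9.860


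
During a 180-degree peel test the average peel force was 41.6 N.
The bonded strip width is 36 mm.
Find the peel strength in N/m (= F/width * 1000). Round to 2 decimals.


Peel strength = F/width * 1000
= 41.6 / 36 * 1000
= 1155.56 N/m

1155.56


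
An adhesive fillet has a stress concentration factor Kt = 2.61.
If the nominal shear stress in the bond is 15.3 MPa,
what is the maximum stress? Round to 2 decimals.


Max stress = 15.3 * 2.61 = 39.93 MPa

39.93


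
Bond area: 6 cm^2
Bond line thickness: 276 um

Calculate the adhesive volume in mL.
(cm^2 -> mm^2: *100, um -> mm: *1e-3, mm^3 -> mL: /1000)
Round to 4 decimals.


V = 6*100 * 276*1e-3 / 1000
= 0.1656 mL

0.1656


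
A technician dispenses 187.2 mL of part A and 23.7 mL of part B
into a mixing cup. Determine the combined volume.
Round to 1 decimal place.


Combined volume = 187.2 + 23.7
= 210.9 mL

210.9


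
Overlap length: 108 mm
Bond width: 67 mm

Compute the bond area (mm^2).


Bond area = 108 * 67 = 7236 mm^2

7236


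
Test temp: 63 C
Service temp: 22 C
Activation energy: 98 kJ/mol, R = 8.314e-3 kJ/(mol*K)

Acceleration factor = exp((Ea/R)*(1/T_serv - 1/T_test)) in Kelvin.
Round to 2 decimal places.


AF = exp((98/0.008314)*(1/295.15 - 1/336.15))
= 130.46

130.46


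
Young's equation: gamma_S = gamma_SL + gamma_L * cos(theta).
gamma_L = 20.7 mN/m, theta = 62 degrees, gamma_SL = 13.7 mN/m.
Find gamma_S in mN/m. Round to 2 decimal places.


cos(62 deg) = 0.469472
gamma_S = 13.7 + 20.7 * 0.469472
= 23.42 mN/m

23.42


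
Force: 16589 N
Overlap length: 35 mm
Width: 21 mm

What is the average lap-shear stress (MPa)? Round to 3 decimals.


Average shear stress = F / (overlap * width)
= 16589 / (35 * 21)
= 22.570 MPa

22.570


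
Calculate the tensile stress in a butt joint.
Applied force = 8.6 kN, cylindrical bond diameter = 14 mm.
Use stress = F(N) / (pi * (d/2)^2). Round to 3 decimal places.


A = pi * 7.0^2 = 153.9380 mm^2
sigma = 8600.0 / 153.9380 = 55.867 MPa

55.867


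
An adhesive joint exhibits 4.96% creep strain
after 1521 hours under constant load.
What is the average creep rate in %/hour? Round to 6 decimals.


Creep rate = strain / time
= 4.96 / 1521
= 0.003261 %/h

0.003261
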